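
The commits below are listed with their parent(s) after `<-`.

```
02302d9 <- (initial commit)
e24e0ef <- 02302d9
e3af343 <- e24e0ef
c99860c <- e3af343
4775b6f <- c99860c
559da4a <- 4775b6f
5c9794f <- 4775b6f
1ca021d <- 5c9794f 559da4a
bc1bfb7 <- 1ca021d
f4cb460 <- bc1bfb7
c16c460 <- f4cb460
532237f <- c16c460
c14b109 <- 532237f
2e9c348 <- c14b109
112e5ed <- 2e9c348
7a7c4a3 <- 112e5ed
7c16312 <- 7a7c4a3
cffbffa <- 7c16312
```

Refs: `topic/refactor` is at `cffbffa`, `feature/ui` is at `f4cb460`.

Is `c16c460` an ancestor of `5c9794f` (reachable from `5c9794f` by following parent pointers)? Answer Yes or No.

Ancestors of 5c9794f: {02302d9, 4775b6f, 5c9794f, c99860c, e24e0ef, e3af343}.
c16c460 is not in that set, so it is not an ancestor of 5c9794f.

No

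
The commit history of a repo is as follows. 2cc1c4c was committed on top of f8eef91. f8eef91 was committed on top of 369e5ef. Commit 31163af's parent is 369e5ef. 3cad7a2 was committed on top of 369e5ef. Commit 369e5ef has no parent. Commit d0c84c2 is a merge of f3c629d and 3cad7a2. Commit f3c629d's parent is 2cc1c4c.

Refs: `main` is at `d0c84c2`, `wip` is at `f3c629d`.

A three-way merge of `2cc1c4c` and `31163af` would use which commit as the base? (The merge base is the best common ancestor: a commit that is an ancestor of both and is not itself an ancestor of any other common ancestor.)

369e5ef

Ancestors of 2cc1c4c: {2cc1c4c, 369e5ef, f8eef91}.
Ancestors of 31163af: {31163af, 369e5ef}.
Common ancestors: {369e5ef}.
The only common ancestor is 369e5ef, so it is the merge base.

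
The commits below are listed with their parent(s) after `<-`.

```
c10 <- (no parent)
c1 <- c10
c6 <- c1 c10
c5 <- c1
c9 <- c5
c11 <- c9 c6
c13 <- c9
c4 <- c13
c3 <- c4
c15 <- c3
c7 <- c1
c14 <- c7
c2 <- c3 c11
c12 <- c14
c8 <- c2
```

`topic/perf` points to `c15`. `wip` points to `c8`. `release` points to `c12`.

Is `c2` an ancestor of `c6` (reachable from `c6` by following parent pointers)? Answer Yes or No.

No

Ancestors of c6: {c1, c10, c6}.
c2 is not in that set, so it is not an ancestor of c6.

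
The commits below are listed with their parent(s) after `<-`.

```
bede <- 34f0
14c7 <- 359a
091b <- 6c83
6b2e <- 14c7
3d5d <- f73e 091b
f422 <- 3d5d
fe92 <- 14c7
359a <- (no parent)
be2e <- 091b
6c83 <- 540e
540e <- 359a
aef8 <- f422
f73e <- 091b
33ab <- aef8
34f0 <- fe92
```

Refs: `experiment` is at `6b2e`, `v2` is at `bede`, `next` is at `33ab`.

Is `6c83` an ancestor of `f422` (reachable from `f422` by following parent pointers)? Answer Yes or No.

Ancestors of f422 (commits reachable by following parents): {091b, 359a, 3d5d, 540e, 6c83, f422, f73e}.
6c83 is in that set, so it is an ancestor of f422.

Yes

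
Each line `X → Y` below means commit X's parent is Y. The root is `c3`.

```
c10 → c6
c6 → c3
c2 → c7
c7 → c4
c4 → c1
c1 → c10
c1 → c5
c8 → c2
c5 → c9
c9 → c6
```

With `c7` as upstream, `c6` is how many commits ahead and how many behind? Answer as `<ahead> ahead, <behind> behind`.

0 ahead, 6 behind

Reachable from c6: {c3, c6}.
Reachable from c7: {c1, c10, c3, c4, c5, c6, c7, c9}.
Only in c6's history (ahead): {} — 0.
Only in c7's history (behind): {c1, c10, c4, c5, c7, c9} — 6.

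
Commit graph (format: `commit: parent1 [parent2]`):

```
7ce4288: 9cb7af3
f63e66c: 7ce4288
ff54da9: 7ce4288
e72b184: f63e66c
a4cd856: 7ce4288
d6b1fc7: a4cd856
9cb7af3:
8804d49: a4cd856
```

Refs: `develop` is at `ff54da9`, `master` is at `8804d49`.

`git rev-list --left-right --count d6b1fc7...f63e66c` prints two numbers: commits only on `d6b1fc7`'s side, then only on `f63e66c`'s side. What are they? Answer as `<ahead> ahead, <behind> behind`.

Reachable from d6b1fc7: {7ce4288, 9cb7af3, a4cd856, d6b1fc7}.
Reachable from f63e66c: {7ce4288, 9cb7af3, f63e66c}.
Only in d6b1fc7's history (ahead): {a4cd856, d6b1fc7} — 2.
Only in f63e66c's history (behind): {f63e66c} — 1.

2 ahead, 1 behind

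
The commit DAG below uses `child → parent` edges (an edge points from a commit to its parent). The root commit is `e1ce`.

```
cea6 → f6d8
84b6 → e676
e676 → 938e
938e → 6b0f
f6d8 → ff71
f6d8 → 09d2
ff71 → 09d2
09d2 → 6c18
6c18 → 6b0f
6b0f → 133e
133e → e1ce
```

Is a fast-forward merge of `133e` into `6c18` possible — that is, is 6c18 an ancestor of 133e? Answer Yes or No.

A fast-forward from 6c18 to 133e is possible iff 6c18 is an ancestor of 133e.
Ancestors of 133e: {133e, e1ce}.
6c18 is not among them, so fast-forward is not possible.

No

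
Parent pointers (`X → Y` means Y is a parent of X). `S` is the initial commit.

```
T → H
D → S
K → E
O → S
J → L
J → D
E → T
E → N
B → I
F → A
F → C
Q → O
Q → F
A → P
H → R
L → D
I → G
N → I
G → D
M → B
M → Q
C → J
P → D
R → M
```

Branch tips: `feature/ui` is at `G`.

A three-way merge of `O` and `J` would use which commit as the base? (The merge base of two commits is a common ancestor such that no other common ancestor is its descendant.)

S

Ancestors of O: {O, S}.
Ancestors of J: {D, J, L, S}.
Common ancestors: {S}.
The only common ancestor is S, so it is the merge base.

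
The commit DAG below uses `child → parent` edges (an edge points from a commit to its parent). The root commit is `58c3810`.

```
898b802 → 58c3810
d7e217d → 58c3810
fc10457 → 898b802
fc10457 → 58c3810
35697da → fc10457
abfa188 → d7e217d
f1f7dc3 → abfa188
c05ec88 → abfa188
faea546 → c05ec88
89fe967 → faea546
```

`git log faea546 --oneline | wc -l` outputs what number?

5

Walking parent pointers from faea546: reachable set = {58c3810, abfa188, c05ec88, d7e217d, faea546}.
That is 5 commits.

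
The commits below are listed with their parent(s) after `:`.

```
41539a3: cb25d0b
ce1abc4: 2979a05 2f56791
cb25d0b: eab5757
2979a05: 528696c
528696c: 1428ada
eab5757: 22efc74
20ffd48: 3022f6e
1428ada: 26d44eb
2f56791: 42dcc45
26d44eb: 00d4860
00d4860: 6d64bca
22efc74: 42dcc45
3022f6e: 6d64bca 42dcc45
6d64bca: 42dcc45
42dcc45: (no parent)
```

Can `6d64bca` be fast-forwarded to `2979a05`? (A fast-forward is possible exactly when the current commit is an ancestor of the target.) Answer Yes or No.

A fast-forward from 6d64bca to 2979a05 is possible iff 6d64bca is an ancestor of 2979a05.
Ancestors of 2979a05: {00d4860, 1428ada, 26d44eb, 2979a05, 42dcc45, 528696c, 6d64bca}.
6d64bca is among them, so fast-forward is possible.

Yes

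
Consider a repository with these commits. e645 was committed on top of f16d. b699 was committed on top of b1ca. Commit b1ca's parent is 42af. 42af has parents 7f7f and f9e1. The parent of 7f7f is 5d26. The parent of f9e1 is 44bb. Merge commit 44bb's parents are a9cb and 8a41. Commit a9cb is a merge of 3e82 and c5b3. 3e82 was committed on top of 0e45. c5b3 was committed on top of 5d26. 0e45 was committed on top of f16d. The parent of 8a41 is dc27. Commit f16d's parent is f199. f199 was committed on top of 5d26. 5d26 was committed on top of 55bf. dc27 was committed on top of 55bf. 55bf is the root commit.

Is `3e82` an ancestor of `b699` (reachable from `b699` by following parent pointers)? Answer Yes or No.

Yes

Ancestors of b699 (commits reachable by following parents): {0e45, 3e82, 42af, 44bb, 55bf, 5d26, 7f7f, 8a41, a9cb, b1ca, b699, c5b3, dc27, f16d, f199, f9e1}.
3e82 is in that set, so it is an ancestor of b699.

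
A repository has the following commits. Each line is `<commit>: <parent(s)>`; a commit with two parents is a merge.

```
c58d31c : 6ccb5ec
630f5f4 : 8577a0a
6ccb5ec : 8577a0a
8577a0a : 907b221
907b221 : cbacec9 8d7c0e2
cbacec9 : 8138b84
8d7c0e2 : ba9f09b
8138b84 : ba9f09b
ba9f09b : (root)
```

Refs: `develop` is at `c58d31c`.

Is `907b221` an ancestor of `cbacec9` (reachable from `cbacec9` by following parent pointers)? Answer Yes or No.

Ancestors of cbacec9: {8138b84, ba9f09b, cbacec9}.
907b221 is not in that set, so it is not an ancestor of cbacec9.

No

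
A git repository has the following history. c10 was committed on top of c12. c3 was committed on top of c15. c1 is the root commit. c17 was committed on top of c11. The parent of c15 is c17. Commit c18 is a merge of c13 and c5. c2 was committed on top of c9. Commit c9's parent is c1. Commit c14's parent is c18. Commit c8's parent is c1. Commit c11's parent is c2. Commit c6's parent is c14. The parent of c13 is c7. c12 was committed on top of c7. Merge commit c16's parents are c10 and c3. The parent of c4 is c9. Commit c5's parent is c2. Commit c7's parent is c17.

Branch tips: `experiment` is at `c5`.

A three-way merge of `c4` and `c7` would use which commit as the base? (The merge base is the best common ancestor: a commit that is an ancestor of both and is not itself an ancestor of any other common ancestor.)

Ancestors of c4: {c1, c4, c9}.
Ancestors of c7: {c1, c11, c17, c2, c7, c9}.
Common ancestors: {c1, c9}.
Among these, c9 is not an ancestor of any other common ancestor — it is the merge base.

c9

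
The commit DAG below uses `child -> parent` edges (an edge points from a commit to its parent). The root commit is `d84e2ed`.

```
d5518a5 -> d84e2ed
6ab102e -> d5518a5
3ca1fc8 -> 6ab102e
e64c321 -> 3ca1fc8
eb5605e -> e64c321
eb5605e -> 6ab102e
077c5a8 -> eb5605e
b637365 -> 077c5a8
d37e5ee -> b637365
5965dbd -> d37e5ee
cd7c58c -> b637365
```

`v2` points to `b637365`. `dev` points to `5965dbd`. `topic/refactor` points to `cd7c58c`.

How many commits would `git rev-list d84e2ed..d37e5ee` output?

Reachable from d37e5ee: {077c5a8, 3ca1fc8, 6ab102e, b637365, d37e5ee, d5518a5, d84e2ed, e64c321, eb5605e}.
Reachable from d84e2ed: {d84e2ed}.
In d37e5ee's history but not d84e2ed's: {077c5a8, 3ca1fc8, 6ab102e, b637365, d37e5ee, d5518a5, e64c321, eb5605e} — 8 commits.

8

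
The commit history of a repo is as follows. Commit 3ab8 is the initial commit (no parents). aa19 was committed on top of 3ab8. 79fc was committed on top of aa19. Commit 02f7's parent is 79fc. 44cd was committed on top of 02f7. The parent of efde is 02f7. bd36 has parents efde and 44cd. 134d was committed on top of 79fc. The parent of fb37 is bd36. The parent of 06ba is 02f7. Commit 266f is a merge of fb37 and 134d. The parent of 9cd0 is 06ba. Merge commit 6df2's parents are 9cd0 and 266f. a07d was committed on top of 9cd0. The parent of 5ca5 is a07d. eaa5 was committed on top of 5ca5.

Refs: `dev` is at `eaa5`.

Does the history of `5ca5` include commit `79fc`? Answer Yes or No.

Ancestors of 5ca5 (commits reachable by following parents): {02f7, 06ba, 3ab8, 5ca5, 79fc, 9cd0, a07d, aa19}.
79fc is in that set, so it is an ancestor of 5ca5.

Yes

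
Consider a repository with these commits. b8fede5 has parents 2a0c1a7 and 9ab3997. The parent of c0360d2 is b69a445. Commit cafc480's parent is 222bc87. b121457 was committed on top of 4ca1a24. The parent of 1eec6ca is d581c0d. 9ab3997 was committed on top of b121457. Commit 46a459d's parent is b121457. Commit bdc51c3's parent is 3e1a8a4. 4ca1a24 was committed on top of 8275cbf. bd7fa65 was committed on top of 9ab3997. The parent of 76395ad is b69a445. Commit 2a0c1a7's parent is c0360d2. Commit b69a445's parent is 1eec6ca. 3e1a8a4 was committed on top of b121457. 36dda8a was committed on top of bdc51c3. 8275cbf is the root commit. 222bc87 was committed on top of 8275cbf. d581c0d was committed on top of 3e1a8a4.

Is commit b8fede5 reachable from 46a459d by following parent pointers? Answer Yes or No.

Ancestors of 46a459d: {46a459d, 4ca1a24, 8275cbf, b121457}.
b8fede5 is not in that set, so it is not an ancestor of 46a459d.

No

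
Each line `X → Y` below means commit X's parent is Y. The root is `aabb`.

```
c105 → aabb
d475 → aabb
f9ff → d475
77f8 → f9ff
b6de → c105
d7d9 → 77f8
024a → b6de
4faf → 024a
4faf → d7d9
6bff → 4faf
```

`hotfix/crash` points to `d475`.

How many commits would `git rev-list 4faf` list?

Walking parent pointers from 4faf: reachable set = {024a, 4faf, 77f8, aabb, b6de, c105, d475, d7d9, f9ff}.
That is 9 commits.

9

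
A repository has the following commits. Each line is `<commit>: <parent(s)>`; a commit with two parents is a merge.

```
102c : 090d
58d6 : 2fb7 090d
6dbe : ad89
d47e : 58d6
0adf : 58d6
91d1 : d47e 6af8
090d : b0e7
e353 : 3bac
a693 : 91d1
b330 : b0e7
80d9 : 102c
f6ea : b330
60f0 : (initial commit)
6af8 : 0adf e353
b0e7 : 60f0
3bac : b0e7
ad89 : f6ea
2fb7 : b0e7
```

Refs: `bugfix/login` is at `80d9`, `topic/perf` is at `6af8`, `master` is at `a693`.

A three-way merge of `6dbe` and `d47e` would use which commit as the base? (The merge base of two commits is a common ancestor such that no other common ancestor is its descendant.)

Ancestors of 6dbe: {60f0, 6dbe, ad89, b0e7, b330, f6ea}.
Ancestors of d47e: {090d, 2fb7, 58d6, 60f0, b0e7, d47e}.
Common ancestors: {60f0, b0e7}.
Among these, b0e7 is not an ancestor of any other common ancestor — it is the merge base.

b0e7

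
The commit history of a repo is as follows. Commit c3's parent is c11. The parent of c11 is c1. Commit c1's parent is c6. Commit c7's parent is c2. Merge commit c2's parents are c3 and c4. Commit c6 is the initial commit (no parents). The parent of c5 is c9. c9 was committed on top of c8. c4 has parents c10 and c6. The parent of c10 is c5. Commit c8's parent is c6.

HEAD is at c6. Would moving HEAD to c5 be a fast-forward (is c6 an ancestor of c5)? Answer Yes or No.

Yes

A fast-forward from c6 to c5 is possible iff c6 is an ancestor of c5.
Ancestors of c5: {c5, c6, c8, c9}.
c6 is among them, so fast-forward is possible.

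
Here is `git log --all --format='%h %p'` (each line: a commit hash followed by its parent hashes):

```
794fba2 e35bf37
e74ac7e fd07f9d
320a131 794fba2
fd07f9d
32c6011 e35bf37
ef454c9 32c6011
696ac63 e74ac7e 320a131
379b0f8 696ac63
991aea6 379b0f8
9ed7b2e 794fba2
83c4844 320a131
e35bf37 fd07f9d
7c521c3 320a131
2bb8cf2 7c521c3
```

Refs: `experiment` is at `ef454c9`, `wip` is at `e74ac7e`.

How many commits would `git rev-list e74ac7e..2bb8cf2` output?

Reachable from 2bb8cf2: {2bb8cf2, 320a131, 794fba2, 7c521c3, e35bf37, fd07f9d}.
Reachable from e74ac7e: {e74ac7e, fd07f9d}.
In 2bb8cf2's history but not e74ac7e's: {2bb8cf2, 320a131, 794fba2, 7c521c3, e35bf37} — 5 commits.

5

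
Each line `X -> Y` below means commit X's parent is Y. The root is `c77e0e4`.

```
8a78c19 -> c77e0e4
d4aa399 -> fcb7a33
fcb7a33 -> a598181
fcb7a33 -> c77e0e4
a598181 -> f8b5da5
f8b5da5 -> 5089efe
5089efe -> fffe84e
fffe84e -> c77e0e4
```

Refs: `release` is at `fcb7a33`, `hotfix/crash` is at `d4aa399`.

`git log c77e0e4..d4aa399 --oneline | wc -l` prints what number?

Reachable from d4aa399: {5089efe, a598181, c77e0e4, d4aa399, f8b5da5, fcb7a33, fffe84e}.
Reachable from c77e0e4: {c77e0e4}.
In d4aa399's history but not c77e0e4's: {5089efe, a598181, d4aa399, f8b5da5, fcb7a33, fffe84e} — 6 commits.

6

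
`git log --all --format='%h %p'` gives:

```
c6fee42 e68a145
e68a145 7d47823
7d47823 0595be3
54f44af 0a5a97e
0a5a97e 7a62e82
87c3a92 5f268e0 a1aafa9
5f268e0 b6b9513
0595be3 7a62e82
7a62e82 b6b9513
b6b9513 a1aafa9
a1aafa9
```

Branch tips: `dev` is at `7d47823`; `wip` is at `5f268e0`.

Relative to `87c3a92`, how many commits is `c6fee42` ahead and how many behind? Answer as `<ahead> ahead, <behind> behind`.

5 ahead, 2 behind

Reachable from c6fee42: {0595be3, 7a62e82, 7d47823, a1aafa9, b6b9513, c6fee42, e68a145}.
Reachable from 87c3a92: {5f268e0, 87c3a92, a1aafa9, b6b9513}.
Only in c6fee42's history (ahead): {0595be3, 7a62e82, 7d47823, c6fee42, e68a145} — 5.
Only in 87c3a92's history (behind): {5f268e0, 87c3a92} — 2.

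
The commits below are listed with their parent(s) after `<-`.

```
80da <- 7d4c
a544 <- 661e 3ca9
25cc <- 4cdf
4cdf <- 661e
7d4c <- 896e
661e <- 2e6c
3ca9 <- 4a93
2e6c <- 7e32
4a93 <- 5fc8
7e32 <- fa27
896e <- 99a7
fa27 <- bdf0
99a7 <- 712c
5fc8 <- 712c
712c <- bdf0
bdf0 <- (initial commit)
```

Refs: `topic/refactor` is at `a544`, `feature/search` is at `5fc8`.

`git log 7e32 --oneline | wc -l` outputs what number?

Walking parent pointers from 7e32: reachable set = {7e32, bdf0, fa27}.
That is 3 commits.

3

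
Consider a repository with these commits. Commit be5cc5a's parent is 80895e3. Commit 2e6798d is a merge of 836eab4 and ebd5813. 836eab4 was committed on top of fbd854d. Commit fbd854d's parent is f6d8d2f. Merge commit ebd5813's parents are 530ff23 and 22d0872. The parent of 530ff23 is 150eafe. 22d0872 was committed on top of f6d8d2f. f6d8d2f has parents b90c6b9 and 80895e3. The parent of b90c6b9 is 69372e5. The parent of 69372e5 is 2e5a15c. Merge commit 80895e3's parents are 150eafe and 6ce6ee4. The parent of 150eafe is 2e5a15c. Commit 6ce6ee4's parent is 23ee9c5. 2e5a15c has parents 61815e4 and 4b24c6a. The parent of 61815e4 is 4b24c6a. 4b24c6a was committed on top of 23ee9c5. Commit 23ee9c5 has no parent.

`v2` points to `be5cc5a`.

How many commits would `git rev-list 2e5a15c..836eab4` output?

Reachable from 836eab4: {150eafe, 23ee9c5, 2e5a15c, 4b24c6a, 61815e4, 69372e5, 6ce6ee4, 80895e3, 836eab4, b90c6b9, f6d8d2f, fbd854d}.
Reachable from 2e5a15c: {23ee9c5, 2e5a15c, 4b24c6a, 61815e4}.
In 836eab4's history but not 2e5a15c's: {150eafe, 69372e5, 6ce6ee4, 80895e3, 836eab4, b90c6b9, f6d8d2f, fbd854d} — 8 commits.

8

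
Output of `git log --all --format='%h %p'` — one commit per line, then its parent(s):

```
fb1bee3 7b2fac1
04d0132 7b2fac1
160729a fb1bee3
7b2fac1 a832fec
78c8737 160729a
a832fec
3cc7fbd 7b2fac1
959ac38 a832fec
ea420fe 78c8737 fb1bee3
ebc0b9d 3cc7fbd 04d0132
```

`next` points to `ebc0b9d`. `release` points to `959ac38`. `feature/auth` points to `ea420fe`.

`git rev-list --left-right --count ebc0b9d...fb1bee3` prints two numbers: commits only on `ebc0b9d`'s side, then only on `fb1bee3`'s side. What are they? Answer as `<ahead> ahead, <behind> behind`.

Reachable from ebc0b9d: {04d0132, 3cc7fbd, 7b2fac1, a832fec, ebc0b9d}.
Reachable from fb1bee3: {7b2fac1, a832fec, fb1bee3}.
Only in ebc0b9d's history (ahead): {04d0132, 3cc7fbd, ebc0b9d} — 3.
Only in fb1bee3's history (behind): {fb1bee3} — 1.

3 ahead, 1 behind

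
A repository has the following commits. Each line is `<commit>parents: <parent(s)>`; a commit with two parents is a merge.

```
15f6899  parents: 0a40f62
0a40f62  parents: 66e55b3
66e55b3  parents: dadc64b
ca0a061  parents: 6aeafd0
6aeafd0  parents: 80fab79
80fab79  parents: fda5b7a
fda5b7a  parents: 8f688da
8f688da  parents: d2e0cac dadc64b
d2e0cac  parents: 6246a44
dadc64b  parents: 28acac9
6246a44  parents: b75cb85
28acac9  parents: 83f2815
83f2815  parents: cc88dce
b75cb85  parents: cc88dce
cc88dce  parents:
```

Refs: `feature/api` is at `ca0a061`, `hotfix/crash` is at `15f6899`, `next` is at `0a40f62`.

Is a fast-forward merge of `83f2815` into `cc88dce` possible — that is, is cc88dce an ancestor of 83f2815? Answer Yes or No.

Yes

A fast-forward from cc88dce to 83f2815 is possible iff cc88dce is an ancestor of 83f2815.
Ancestors of 83f2815: {83f2815, cc88dce}.
cc88dce is among them, so fast-forward is possible.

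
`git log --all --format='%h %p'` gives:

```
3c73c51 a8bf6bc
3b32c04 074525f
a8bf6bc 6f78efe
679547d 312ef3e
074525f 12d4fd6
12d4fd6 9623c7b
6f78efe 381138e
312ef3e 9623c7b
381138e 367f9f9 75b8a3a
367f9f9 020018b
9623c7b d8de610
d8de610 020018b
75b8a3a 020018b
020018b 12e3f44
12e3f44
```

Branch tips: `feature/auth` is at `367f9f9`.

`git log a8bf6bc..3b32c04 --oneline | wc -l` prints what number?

5

Reachable from 3b32c04: {020018b, 074525f, 12d4fd6, 12e3f44, 3b32c04, 9623c7b, d8de610}.
Reachable from a8bf6bc: {020018b, 12e3f44, 367f9f9, 381138e, 6f78efe, 75b8a3a, a8bf6bc}.
In 3b32c04's history but not a8bf6bc's: {074525f, 12d4fd6, 3b32c04, 9623c7b, d8de610} — 5 commits.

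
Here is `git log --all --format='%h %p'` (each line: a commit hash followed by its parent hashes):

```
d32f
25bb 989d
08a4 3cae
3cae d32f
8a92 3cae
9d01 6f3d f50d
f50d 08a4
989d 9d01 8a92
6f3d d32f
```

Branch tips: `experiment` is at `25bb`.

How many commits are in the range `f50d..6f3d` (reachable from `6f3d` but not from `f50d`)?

Reachable from 6f3d: {6f3d, d32f}.
Reachable from f50d: {08a4, 3cae, d32f, f50d}.
In 6f3d's history but not f50d's: {6f3d} — 1 commit.

1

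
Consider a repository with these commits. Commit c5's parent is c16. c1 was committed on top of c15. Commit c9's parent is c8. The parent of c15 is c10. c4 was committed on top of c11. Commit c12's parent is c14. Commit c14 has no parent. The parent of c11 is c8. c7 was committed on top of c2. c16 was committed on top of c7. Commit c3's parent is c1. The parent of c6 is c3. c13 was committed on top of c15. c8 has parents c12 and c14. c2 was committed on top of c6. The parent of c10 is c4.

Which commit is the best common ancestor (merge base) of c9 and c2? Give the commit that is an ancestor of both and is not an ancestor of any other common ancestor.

c8

Ancestors of c9: {c12, c14, c8, c9}.
Ancestors of c2: {c1, c10, c11, c12, c14, c15, c2, c3, c4, c6, c8}.
Common ancestors: {c12, c14, c8}.
Among these, c8 is not an ancestor of any other common ancestor — it is the merge base.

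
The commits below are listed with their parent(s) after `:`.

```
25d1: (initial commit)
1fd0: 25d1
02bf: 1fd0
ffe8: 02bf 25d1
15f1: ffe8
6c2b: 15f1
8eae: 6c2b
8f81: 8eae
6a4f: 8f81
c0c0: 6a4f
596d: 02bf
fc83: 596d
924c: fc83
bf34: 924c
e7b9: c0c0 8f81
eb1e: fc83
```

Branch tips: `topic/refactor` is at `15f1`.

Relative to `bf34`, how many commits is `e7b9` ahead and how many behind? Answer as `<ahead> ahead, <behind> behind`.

Reachable from e7b9: {02bf, 15f1, 1fd0, 25d1, 6a4f, 6c2b, 8eae, 8f81, c0c0, e7b9, ffe8}.
Reachable from bf34: {02bf, 1fd0, 25d1, 596d, 924c, bf34, fc83}.
Only in e7b9's history (ahead): {15f1, 6a4f, 6c2b, 8eae, 8f81, c0c0, e7b9, ffe8} — 8.
Only in bf34's history (behind): {596d, 924c, bf34, fc83} — 4.

8 ahead, 4 behind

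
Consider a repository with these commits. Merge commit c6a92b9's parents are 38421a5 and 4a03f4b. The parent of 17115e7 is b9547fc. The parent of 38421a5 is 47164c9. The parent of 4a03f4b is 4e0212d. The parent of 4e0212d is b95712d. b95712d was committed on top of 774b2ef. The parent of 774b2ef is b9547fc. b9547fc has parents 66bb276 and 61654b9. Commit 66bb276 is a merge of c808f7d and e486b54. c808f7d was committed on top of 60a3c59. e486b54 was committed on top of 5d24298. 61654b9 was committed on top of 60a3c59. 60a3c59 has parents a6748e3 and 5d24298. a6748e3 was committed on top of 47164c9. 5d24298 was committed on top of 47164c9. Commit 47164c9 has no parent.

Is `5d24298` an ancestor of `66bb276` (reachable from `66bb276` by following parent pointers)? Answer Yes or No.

Yes

Ancestors of 66bb276 (commits reachable by following parents): {47164c9, 5d24298, 60a3c59, 66bb276, a6748e3, c808f7d, e486b54}.
5d24298 is in that set, so it is an ancestor of 66bb276.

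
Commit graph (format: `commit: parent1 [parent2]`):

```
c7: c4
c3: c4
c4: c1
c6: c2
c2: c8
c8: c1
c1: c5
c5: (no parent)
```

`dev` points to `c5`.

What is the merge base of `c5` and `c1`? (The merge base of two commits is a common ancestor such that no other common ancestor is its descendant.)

c5

Ancestors of c5: {c5}.
Ancestors of c1: {c1, c5}.
Common ancestors: {c5}.
The only common ancestor is c5, so it is the merge base.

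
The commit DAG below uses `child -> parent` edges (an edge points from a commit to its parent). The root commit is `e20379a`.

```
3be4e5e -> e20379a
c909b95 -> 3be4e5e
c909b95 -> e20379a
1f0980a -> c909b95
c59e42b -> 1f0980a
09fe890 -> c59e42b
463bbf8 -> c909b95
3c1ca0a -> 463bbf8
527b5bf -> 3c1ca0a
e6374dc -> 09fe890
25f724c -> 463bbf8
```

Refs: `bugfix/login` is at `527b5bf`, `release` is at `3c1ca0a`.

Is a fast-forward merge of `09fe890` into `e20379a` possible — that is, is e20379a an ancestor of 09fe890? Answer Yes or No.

Yes

A fast-forward from e20379a to 09fe890 is possible iff e20379a is an ancestor of 09fe890.
Ancestors of 09fe890: {09fe890, 1f0980a, 3be4e5e, c59e42b, c909b95, e20379a}.
e20379a is among them, so fast-forward is possible.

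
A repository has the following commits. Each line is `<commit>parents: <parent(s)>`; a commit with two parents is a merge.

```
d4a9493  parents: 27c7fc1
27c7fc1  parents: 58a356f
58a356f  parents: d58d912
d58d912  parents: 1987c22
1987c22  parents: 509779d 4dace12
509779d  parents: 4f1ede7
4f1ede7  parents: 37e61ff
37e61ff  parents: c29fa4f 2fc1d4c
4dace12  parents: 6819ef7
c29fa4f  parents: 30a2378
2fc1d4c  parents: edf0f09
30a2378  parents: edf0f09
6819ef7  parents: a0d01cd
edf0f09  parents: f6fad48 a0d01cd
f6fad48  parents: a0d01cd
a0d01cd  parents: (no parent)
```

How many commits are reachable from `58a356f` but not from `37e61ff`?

Reachable from 58a356f: {1987c22, 2fc1d4c, 30a2378, 37e61ff, 4dace12, 4f1ede7, 509779d, 58a356f, 6819ef7, a0d01cd, c29fa4f, d58d912, edf0f09, f6fad48}.
Reachable from 37e61ff: {2fc1d4c, 30a2378, 37e61ff, a0d01cd, c29fa4f, edf0f09, f6fad48}.
In 58a356f's history but not 37e61ff's: {1987c22, 4dace12, 4f1ede7, 509779d, 58a356f, 6819ef7, d58d912} — 7 commits.

7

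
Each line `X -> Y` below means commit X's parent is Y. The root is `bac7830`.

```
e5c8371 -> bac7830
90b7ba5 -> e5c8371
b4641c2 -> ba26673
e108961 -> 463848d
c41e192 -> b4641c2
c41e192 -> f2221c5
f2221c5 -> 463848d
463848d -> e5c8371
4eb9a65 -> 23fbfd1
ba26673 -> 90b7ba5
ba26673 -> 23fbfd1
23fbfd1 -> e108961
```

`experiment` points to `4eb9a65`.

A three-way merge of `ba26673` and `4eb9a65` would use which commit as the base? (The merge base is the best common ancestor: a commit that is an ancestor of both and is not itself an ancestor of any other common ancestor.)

23fbfd1

Ancestors of ba26673: {23fbfd1, 463848d, 90b7ba5, ba26673, bac7830, e108961, e5c8371}.
Ancestors of 4eb9a65: {23fbfd1, 463848d, 4eb9a65, bac7830, e108961, e5c8371}.
Common ancestors: {23fbfd1, 463848d, bac7830, e108961, e5c8371}.
Among these, 23fbfd1 is not an ancestor of any other common ancestor — it is the merge base.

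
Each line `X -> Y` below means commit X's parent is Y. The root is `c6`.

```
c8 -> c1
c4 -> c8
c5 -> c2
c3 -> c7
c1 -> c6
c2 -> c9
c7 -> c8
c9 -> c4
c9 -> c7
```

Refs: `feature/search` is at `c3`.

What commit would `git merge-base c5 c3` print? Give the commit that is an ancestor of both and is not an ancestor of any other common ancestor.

Ancestors of c5: {c1, c2, c4, c5, c6, c7, c8, c9}.
Ancestors of c3: {c1, c3, c6, c7, c8}.
Common ancestors: {c1, c6, c7, c8}.
Among these, c7 is not an ancestor of any other common ancestor — it is the merge base.

c7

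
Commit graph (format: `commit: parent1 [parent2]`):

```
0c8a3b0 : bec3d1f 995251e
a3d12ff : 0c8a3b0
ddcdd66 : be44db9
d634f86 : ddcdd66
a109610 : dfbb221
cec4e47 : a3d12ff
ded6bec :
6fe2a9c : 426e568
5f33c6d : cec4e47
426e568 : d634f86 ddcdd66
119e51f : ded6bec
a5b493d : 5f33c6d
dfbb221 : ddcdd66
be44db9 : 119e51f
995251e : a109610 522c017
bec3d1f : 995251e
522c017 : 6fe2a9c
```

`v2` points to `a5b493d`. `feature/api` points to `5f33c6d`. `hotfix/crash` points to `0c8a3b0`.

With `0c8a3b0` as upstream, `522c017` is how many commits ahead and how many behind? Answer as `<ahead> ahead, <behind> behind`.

0 ahead, 5 behind

Reachable from 522c017: {119e51f, 426e568, 522c017, 6fe2a9c, be44db9, d634f86, ddcdd66, ded6bec}.
Reachable from 0c8a3b0: {0c8a3b0, 119e51f, 426e568, 522c017, 6fe2a9c, 995251e, a109610, be44db9, bec3d1f, d634f86, ddcdd66, ded6bec, dfbb221}.
Only in 522c017's history (ahead): {} — 0.
Only in 0c8a3b0's history (behind): {0c8a3b0, 995251e, a109610, bec3d1f, dfbb221} — 5.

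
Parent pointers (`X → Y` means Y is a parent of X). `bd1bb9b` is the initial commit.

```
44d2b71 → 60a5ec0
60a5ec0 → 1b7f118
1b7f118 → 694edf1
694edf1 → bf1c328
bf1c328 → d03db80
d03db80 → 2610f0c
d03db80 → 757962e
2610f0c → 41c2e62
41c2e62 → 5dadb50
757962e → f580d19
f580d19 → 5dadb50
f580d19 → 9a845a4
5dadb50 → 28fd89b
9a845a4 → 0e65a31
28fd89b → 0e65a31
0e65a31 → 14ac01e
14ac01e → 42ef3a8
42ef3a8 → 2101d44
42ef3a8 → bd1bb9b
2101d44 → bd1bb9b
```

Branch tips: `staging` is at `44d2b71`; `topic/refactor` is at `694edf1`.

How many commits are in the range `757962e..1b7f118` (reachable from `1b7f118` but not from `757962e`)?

6

Reachable from 1b7f118: {0e65a31, 14ac01e, 1b7f118, 2101d44, 2610f0c, 28fd89b, 41c2e62, 42ef3a8, 5dadb50, 694edf1, 757962e, 9a845a4, bd1bb9b, bf1c328, d03db80, f580d19}.
Reachable from 757962e: {0e65a31, 14ac01e, 2101d44, 28fd89b, 42ef3a8, 5dadb50, 757962e, 9a845a4, bd1bb9b, f580d19}.
In 1b7f118's history but not 757962e's: {1b7f118, 2610f0c, 41c2e62, 694edf1, bf1c328, d03db80} — 6 commits.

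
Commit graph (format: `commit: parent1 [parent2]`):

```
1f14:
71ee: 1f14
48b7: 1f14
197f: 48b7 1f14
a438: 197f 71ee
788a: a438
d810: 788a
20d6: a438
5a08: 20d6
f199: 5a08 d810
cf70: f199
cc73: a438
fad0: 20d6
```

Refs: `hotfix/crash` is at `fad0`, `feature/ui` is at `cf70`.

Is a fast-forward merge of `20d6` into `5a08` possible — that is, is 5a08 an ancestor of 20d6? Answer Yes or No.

A fast-forward from 5a08 to 20d6 is possible iff 5a08 is an ancestor of 20d6.
Ancestors of 20d6: {197f, 1f14, 20d6, 48b7, 71ee, a438}.
5a08 is not among them, so fast-forward is not possible.

No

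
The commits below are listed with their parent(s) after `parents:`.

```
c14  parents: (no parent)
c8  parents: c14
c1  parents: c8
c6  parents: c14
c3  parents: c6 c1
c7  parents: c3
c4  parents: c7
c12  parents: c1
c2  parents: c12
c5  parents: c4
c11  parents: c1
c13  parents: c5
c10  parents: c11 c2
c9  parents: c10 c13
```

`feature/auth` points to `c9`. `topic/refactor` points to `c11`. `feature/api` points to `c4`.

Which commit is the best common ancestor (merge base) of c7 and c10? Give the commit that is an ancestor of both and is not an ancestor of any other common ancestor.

c1

Ancestors of c7: {c1, c14, c3, c6, c7, c8}.
Ancestors of c10: {c1, c10, c11, c12, c14, c2, c8}.
Common ancestors: {c1, c14, c8}.
Among these, c1 is not an ancestor of any other common ancestor — it is the merge base.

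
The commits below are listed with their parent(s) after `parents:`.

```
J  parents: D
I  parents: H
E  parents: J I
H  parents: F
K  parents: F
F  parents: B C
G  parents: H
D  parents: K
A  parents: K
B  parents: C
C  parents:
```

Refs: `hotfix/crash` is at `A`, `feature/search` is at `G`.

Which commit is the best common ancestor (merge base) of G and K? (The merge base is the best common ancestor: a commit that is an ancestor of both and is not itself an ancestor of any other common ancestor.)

F

Ancestors of G: {B, C, F, G, H}.
Ancestors of K: {B, C, F, K}.
Common ancestors: {B, C, F}.
Among these, F is not an ancestor of any other common ancestor — it is the merge base.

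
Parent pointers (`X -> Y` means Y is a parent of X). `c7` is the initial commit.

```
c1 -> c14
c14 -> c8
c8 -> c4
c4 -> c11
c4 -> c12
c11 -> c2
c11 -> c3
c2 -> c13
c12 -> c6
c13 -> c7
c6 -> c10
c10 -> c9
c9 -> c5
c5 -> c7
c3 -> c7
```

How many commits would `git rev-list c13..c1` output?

12

Reachable from c1: {c1, c10, c11, c12, c13, c14, c2, c3, c4, c5, c6, c7, c8, c9}.
Reachable from c13: {c13, c7}.
In c1's history but not c13's: {c1, c10, c11, c12, c14, c2, c3, c4, c5, c6, c8, c9} — 12 commits.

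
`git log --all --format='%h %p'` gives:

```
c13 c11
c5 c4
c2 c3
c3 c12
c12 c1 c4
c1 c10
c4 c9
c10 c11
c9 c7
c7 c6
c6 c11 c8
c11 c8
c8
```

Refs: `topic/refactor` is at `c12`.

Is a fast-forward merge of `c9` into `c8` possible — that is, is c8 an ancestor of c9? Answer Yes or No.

Yes

A fast-forward from c8 to c9 is possible iff c8 is an ancestor of c9.
Ancestors of c9: {c11, c6, c7, c8, c9}.
c8 is among them, so fast-forward is possible.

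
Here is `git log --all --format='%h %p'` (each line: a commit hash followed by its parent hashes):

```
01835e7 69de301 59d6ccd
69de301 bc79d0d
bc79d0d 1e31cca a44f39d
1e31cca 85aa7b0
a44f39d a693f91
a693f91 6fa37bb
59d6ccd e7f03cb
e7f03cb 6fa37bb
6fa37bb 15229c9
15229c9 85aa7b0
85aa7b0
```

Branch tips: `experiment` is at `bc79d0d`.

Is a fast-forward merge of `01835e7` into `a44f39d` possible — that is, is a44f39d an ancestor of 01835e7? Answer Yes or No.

Yes

A fast-forward from a44f39d to 01835e7 is possible iff a44f39d is an ancestor of 01835e7.
Ancestors of 01835e7: {01835e7, 15229c9, 1e31cca, 59d6ccd, 69de301, 6fa37bb, 85aa7b0, a44f39d, a693f91, bc79d0d, e7f03cb}.
a44f39d is among them, so fast-forward is possible.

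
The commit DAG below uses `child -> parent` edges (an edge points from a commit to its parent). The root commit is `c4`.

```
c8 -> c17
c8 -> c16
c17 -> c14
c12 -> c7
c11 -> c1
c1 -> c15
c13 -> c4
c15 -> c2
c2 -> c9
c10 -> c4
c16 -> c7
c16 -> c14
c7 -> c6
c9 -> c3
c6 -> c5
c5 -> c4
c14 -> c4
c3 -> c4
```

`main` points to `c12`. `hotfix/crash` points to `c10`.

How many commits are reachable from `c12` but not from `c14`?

4

Reachable from c12: {c12, c4, c5, c6, c7}.
Reachable from c14: {c14, c4}.
In c12's history but not c14's: {c12, c5, c6, c7} — 4 commits.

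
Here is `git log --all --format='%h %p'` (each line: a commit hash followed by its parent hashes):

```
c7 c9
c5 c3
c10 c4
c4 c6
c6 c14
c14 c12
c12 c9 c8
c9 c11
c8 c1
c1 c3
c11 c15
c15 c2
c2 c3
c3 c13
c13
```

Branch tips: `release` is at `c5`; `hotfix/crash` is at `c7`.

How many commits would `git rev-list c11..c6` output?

6

Reachable from c6: {c1, c11, c12, c13, c14, c15, c2, c3, c6, c8, c9}.
Reachable from c11: {c11, c13, c15, c2, c3}.
In c6's history but not c11's: {c1, c12, c14, c6, c8, c9} — 6 commits.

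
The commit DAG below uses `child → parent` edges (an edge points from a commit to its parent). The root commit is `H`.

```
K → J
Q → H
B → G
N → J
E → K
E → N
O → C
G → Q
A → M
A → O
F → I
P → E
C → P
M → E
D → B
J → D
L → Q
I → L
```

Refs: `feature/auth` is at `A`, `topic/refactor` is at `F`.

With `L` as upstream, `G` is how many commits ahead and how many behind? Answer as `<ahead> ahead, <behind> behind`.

1 ahead, 1 behind

Reachable from G: {G, H, Q}.
Reachable from L: {H, L, Q}.
Only in G's history (ahead): {G} — 1.
Only in L's history (behind): {L} — 1.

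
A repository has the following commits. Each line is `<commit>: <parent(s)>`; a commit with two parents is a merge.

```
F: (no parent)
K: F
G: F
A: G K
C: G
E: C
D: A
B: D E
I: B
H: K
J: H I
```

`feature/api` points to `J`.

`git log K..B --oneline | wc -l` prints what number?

6

Reachable from B: {A, B, C, D, E, F, G, K}.
Reachable from K: {F, K}.
In B's history but not K's: {A, B, C, D, E, G} — 6 commits.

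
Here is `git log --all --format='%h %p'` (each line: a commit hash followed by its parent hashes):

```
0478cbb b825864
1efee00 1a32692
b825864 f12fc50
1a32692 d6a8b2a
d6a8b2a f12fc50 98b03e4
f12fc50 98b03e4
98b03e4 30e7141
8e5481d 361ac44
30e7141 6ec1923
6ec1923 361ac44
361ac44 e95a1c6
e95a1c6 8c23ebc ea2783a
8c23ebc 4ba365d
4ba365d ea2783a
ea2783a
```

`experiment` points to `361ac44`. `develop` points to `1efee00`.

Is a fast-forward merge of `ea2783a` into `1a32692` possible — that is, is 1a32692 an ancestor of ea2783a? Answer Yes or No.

No

A fast-forward from 1a32692 to ea2783a is possible iff 1a32692 is an ancestor of ea2783a.
Ancestors of ea2783a: {ea2783a}.
1a32692 is not among them, so fast-forward is not possible.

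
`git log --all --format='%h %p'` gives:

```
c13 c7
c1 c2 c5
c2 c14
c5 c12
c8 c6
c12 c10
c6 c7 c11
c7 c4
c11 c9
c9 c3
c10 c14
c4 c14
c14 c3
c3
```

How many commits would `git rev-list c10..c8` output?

6

Reachable from c8: {c11, c14, c3, c4, c6, c7, c8, c9}.
Reachable from c10: {c10, c14, c3}.
In c8's history but not c10's: {c11, c4, c6, c7, c8, c9} — 6 commits.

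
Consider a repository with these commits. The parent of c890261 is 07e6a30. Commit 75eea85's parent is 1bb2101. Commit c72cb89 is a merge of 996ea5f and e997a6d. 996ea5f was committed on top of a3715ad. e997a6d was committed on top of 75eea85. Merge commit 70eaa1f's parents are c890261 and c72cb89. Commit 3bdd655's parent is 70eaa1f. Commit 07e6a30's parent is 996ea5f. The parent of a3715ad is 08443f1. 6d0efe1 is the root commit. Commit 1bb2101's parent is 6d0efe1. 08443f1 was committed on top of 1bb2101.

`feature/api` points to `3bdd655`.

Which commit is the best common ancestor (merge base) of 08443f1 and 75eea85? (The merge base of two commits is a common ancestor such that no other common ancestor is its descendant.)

1bb2101

Ancestors of 08443f1: {08443f1, 1bb2101, 6d0efe1}.
Ancestors of 75eea85: {1bb2101, 6d0efe1, 75eea85}.
Common ancestors: {1bb2101, 6d0efe1}.
Among these, 1bb2101 is not an ancestor of any other common ancestor — it is the merge base.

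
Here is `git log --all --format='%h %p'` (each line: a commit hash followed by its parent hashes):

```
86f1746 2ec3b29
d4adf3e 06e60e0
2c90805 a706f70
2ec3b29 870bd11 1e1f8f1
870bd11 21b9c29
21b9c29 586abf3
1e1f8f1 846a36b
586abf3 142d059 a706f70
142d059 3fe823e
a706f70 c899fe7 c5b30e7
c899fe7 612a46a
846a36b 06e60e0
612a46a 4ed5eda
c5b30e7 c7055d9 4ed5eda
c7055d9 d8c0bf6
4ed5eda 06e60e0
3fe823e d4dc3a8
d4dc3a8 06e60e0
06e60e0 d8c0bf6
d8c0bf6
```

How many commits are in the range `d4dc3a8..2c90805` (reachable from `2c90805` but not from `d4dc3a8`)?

7

Reachable from 2c90805: {06e60e0, 2c90805, 4ed5eda, 612a46a, a706f70, c5b30e7, c7055d9, c899fe7, d8c0bf6}.
Reachable from d4dc3a8: {06e60e0, d4dc3a8, d8c0bf6}.
In 2c90805's history but not d4dc3a8's: {2c90805, 4ed5eda, 612a46a, a706f70, c5b30e7, c7055d9, c899fe7} — 7 commits.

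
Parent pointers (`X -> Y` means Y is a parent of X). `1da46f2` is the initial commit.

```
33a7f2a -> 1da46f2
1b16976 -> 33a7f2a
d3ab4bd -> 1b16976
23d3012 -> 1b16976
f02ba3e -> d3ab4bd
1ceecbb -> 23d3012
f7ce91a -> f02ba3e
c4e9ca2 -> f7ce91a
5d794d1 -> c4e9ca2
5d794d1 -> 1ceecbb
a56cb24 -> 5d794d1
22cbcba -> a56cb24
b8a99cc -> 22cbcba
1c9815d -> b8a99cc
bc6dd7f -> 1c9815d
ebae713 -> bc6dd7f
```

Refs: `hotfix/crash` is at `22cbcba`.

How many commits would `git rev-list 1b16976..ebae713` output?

Reachable from ebae713: {1b16976, 1c9815d, 1ceecbb, 1da46f2, 22cbcba, 23d3012, 33a7f2a, 5d794d1, a56cb24, b8a99cc, bc6dd7f, c4e9ca2, d3ab4bd, ebae713, f02ba3e, f7ce91a}.
Reachable from 1b16976: {1b16976, 1da46f2, 33a7f2a}.
In ebae713's history but not 1b16976's: {1c9815d, 1ceecbb, 22cbcba, 23d3012, 5d794d1, a56cb24, b8a99cc, bc6dd7f, c4e9ca2, d3ab4bd, ebae713, f02ba3e, f7ce91a} — 13 commits.

13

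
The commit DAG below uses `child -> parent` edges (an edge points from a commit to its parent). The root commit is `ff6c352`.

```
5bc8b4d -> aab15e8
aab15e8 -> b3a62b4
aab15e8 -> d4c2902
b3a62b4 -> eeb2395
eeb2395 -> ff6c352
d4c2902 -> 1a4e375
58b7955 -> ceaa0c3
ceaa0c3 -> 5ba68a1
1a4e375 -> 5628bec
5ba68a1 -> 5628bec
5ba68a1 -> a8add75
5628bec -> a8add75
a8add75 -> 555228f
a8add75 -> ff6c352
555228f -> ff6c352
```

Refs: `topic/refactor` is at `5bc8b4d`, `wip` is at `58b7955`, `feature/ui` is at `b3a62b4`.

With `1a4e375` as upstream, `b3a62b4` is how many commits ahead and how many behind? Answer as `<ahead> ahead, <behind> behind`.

2 ahead, 4 behind

Reachable from b3a62b4: {b3a62b4, eeb2395, ff6c352}.
Reachable from 1a4e375: {1a4e375, 555228f, 5628bec, a8add75, ff6c352}.
Only in b3a62b4's history (ahead): {b3a62b4, eeb2395} — 2.
Only in 1a4e375's history (behind): {1a4e375, 555228f, 5628bec, a8add75} — 4.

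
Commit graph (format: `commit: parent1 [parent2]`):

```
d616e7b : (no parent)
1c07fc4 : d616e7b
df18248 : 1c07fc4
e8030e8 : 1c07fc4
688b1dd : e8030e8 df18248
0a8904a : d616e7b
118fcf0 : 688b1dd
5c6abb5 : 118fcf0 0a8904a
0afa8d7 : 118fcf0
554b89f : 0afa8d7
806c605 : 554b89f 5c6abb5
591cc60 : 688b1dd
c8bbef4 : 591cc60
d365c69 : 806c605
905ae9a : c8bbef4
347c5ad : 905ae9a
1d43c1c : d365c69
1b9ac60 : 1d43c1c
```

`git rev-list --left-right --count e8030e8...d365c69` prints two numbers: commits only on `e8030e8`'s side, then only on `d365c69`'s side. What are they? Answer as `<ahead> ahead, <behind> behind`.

0 ahead, 9 behind

Reachable from e8030e8: {1c07fc4, d616e7b, e8030e8}.
Reachable from d365c69: {0a8904a, 0afa8d7, 118fcf0, 1c07fc4, 554b89f, 5c6abb5, 688b1dd, 806c605, d365c69, d616e7b, df18248, e8030e8}.
Only in e8030e8's history (ahead): {} — 0.
Only in d365c69's history (behind): {0a8904a, 0afa8d7, 118fcf0, 554b89f, 5c6abb5, 688b1dd, 806c605, d365c69, df18248} — 9.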